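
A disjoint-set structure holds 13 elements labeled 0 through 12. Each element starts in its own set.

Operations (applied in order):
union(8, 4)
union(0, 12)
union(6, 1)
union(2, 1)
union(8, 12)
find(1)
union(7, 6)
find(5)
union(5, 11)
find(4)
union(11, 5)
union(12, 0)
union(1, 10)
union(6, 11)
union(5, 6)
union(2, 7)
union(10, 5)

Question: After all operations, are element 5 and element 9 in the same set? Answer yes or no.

Answer: no

Derivation:
Step 1: union(8, 4) -> merged; set of 8 now {4, 8}
Step 2: union(0, 12) -> merged; set of 0 now {0, 12}
Step 3: union(6, 1) -> merged; set of 6 now {1, 6}
Step 4: union(2, 1) -> merged; set of 2 now {1, 2, 6}
Step 5: union(8, 12) -> merged; set of 8 now {0, 4, 8, 12}
Step 6: find(1) -> no change; set of 1 is {1, 2, 6}
Step 7: union(7, 6) -> merged; set of 7 now {1, 2, 6, 7}
Step 8: find(5) -> no change; set of 5 is {5}
Step 9: union(5, 11) -> merged; set of 5 now {5, 11}
Step 10: find(4) -> no change; set of 4 is {0, 4, 8, 12}
Step 11: union(11, 5) -> already same set; set of 11 now {5, 11}
Step 12: union(12, 0) -> already same set; set of 12 now {0, 4, 8, 12}
Step 13: union(1, 10) -> merged; set of 1 now {1, 2, 6, 7, 10}
Step 14: union(6, 11) -> merged; set of 6 now {1, 2, 5, 6, 7, 10, 11}
Step 15: union(5, 6) -> already same set; set of 5 now {1, 2, 5, 6, 7, 10, 11}
Step 16: union(2, 7) -> already same set; set of 2 now {1, 2, 5, 6, 7, 10, 11}
Step 17: union(10, 5) -> already same set; set of 10 now {1, 2, 5, 6, 7, 10, 11}
Set of 5: {1, 2, 5, 6, 7, 10, 11}; 9 is not a member.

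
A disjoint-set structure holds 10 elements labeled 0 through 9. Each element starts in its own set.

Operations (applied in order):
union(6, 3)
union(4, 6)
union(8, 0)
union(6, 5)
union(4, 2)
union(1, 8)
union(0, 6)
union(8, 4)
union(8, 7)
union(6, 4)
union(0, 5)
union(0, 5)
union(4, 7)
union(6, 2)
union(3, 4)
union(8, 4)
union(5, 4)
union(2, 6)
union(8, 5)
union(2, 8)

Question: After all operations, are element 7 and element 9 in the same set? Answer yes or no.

Step 1: union(6, 3) -> merged; set of 6 now {3, 6}
Step 2: union(4, 6) -> merged; set of 4 now {3, 4, 6}
Step 3: union(8, 0) -> merged; set of 8 now {0, 8}
Step 4: union(6, 5) -> merged; set of 6 now {3, 4, 5, 6}
Step 5: union(4, 2) -> merged; set of 4 now {2, 3, 4, 5, 6}
Step 6: union(1, 8) -> merged; set of 1 now {0, 1, 8}
Step 7: union(0, 6) -> merged; set of 0 now {0, 1, 2, 3, 4, 5, 6, 8}
Step 8: union(8, 4) -> already same set; set of 8 now {0, 1, 2, 3, 4, 5, 6, 8}
Step 9: union(8, 7) -> merged; set of 8 now {0, 1, 2, 3, 4, 5, 6, 7, 8}
Step 10: union(6, 4) -> already same set; set of 6 now {0, 1, 2, 3, 4, 5, 6, 7, 8}
Step 11: union(0, 5) -> already same set; set of 0 now {0, 1, 2, 3, 4, 5, 6, 7, 8}
Step 12: union(0, 5) -> already same set; set of 0 now {0, 1, 2, 3, 4, 5, 6, 7, 8}
Step 13: union(4, 7) -> already same set; set of 4 now {0, 1, 2, 3, 4, 5, 6, 7, 8}
Step 14: union(6, 2) -> already same set; set of 6 now {0, 1, 2, 3, 4, 5, 6, 7, 8}
Step 15: union(3, 4) -> already same set; set of 3 now {0, 1, 2, 3, 4, 5, 6, 7, 8}
Step 16: union(8, 4) -> already same set; set of 8 now {0, 1, 2, 3, 4, 5, 6, 7, 8}
Step 17: union(5, 4) -> already same set; set of 5 now {0, 1, 2, 3, 4, 5, 6, 7, 8}
Step 18: union(2, 6) -> already same set; set of 2 now {0, 1, 2, 3, 4, 5, 6, 7, 8}
Step 19: union(8, 5) -> already same set; set of 8 now {0, 1, 2, 3, 4, 5, 6, 7, 8}
Step 20: union(2, 8) -> already same set; set of 2 now {0, 1, 2, 3, 4, 5, 6, 7, 8}
Set of 7: {0, 1, 2, 3, 4, 5, 6, 7, 8}; 9 is not a member.

Answer: no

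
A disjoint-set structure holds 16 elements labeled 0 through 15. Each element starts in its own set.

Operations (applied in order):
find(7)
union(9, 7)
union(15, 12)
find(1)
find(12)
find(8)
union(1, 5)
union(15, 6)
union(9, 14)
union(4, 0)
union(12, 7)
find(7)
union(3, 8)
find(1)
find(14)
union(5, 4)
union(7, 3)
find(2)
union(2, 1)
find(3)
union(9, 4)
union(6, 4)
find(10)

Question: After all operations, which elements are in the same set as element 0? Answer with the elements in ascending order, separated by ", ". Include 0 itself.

Step 1: find(7) -> no change; set of 7 is {7}
Step 2: union(9, 7) -> merged; set of 9 now {7, 9}
Step 3: union(15, 12) -> merged; set of 15 now {12, 15}
Step 4: find(1) -> no change; set of 1 is {1}
Step 5: find(12) -> no change; set of 12 is {12, 15}
Step 6: find(8) -> no change; set of 8 is {8}
Step 7: union(1, 5) -> merged; set of 1 now {1, 5}
Step 8: union(15, 6) -> merged; set of 15 now {6, 12, 15}
Step 9: union(9, 14) -> merged; set of 9 now {7, 9, 14}
Step 10: union(4, 0) -> merged; set of 4 now {0, 4}
Step 11: union(12, 7) -> merged; set of 12 now {6, 7, 9, 12, 14, 15}
Step 12: find(7) -> no change; set of 7 is {6, 7, 9, 12, 14, 15}
Step 13: union(3, 8) -> merged; set of 3 now {3, 8}
Step 14: find(1) -> no change; set of 1 is {1, 5}
Step 15: find(14) -> no change; set of 14 is {6, 7, 9, 12, 14, 15}
Step 16: union(5, 4) -> merged; set of 5 now {0, 1, 4, 5}
Step 17: union(7, 3) -> merged; set of 7 now {3, 6, 7, 8, 9, 12, 14, 15}
Step 18: find(2) -> no change; set of 2 is {2}
Step 19: union(2, 1) -> merged; set of 2 now {0, 1, 2, 4, 5}
Step 20: find(3) -> no change; set of 3 is {3, 6, 7, 8, 9, 12, 14, 15}
Step 21: union(9, 4) -> merged; set of 9 now {0, 1, 2, 3, 4, 5, 6, 7, 8, 9, 12, 14, 15}
Step 22: union(6, 4) -> already same set; set of 6 now {0, 1, 2, 3, 4, 5, 6, 7, 8, 9, 12, 14, 15}
Step 23: find(10) -> no change; set of 10 is {10}
Component of 0: {0, 1, 2, 3, 4, 5, 6, 7, 8, 9, 12, 14, 15}

Answer: 0, 1, 2, 3, 4, 5, 6, 7, 8, 9, 12, 14, 15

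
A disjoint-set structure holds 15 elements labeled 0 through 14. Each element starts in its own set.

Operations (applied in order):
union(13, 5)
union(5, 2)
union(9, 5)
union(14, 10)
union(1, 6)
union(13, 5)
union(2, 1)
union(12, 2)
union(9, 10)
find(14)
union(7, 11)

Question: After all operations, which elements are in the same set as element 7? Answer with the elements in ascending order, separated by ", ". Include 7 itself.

Step 1: union(13, 5) -> merged; set of 13 now {5, 13}
Step 2: union(5, 2) -> merged; set of 5 now {2, 5, 13}
Step 3: union(9, 5) -> merged; set of 9 now {2, 5, 9, 13}
Step 4: union(14, 10) -> merged; set of 14 now {10, 14}
Step 5: union(1, 6) -> merged; set of 1 now {1, 6}
Step 6: union(13, 5) -> already same set; set of 13 now {2, 5, 9, 13}
Step 7: union(2, 1) -> merged; set of 2 now {1, 2, 5, 6, 9, 13}
Step 8: union(12, 2) -> merged; set of 12 now {1, 2, 5, 6, 9, 12, 13}
Step 9: union(9, 10) -> merged; set of 9 now {1, 2, 5, 6, 9, 10, 12, 13, 14}
Step 10: find(14) -> no change; set of 14 is {1, 2, 5, 6, 9, 10, 12, 13, 14}
Step 11: union(7, 11) -> merged; set of 7 now {7, 11}
Component of 7: {7, 11}

Answer: 7, 11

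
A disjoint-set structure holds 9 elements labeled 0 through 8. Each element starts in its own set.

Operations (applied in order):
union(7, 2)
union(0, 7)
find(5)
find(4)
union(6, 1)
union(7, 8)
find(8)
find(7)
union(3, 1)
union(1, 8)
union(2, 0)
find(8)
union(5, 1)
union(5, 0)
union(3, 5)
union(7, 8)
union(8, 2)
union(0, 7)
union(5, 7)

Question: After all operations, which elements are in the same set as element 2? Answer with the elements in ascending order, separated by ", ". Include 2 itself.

Step 1: union(7, 2) -> merged; set of 7 now {2, 7}
Step 2: union(0, 7) -> merged; set of 0 now {0, 2, 7}
Step 3: find(5) -> no change; set of 5 is {5}
Step 4: find(4) -> no change; set of 4 is {4}
Step 5: union(6, 1) -> merged; set of 6 now {1, 6}
Step 6: union(7, 8) -> merged; set of 7 now {0, 2, 7, 8}
Step 7: find(8) -> no change; set of 8 is {0, 2, 7, 8}
Step 8: find(7) -> no change; set of 7 is {0, 2, 7, 8}
Step 9: union(3, 1) -> merged; set of 3 now {1, 3, 6}
Step 10: union(1, 8) -> merged; set of 1 now {0, 1, 2, 3, 6, 7, 8}
Step 11: union(2, 0) -> already same set; set of 2 now {0, 1, 2, 3, 6, 7, 8}
Step 12: find(8) -> no change; set of 8 is {0, 1, 2, 3, 6, 7, 8}
Step 13: union(5, 1) -> merged; set of 5 now {0, 1, 2, 3, 5, 6, 7, 8}
Step 14: union(5, 0) -> already same set; set of 5 now {0, 1, 2, 3, 5, 6, 7, 8}
Step 15: union(3, 5) -> already same set; set of 3 now {0, 1, 2, 3, 5, 6, 7, 8}
Step 16: union(7, 8) -> already same set; set of 7 now {0, 1, 2, 3, 5, 6, 7, 8}
Step 17: union(8, 2) -> already same set; set of 8 now {0, 1, 2, 3, 5, 6, 7, 8}
Step 18: union(0, 7) -> already same set; set of 0 now {0, 1, 2, 3, 5, 6, 7, 8}
Step 19: union(5, 7) -> already same set; set of 5 now {0, 1, 2, 3, 5, 6, 7, 8}
Component of 2: {0, 1, 2, 3, 5, 6, 7, 8}

Answer: 0, 1, 2, 3, 5, 6, 7, 8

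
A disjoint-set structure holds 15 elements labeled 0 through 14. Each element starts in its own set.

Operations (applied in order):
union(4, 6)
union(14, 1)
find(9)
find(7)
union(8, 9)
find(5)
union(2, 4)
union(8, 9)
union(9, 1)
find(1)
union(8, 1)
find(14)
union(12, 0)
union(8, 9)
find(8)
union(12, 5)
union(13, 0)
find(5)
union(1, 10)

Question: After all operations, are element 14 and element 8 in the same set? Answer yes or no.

Answer: yes

Derivation:
Step 1: union(4, 6) -> merged; set of 4 now {4, 6}
Step 2: union(14, 1) -> merged; set of 14 now {1, 14}
Step 3: find(9) -> no change; set of 9 is {9}
Step 4: find(7) -> no change; set of 7 is {7}
Step 5: union(8, 9) -> merged; set of 8 now {8, 9}
Step 6: find(5) -> no change; set of 5 is {5}
Step 7: union(2, 4) -> merged; set of 2 now {2, 4, 6}
Step 8: union(8, 9) -> already same set; set of 8 now {8, 9}
Step 9: union(9, 1) -> merged; set of 9 now {1, 8, 9, 14}
Step 10: find(1) -> no change; set of 1 is {1, 8, 9, 14}
Step 11: union(8, 1) -> already same set; set of 8 now {1, 8, 9, 14}
Step 12: find(14) -> no change; set of 14 is {1, 8, 9, 14}
Step 13: union(12, 0) -> merged; set of 12 now {0, 12}
Step 14: union(8, 9) -> already same set; set of 8 now {1, 8, 9, 14}
Step 15: find(8) -> no change; set of 8 is {1, 8, 9, 14}
Step 16: union(12, 5) -> merged; set of 12 now {0, 5, 12}
Step 17: union(13, 0) -> merged; set of 13 now {0, 5, 12, 13}
Step 18: find(5) -> no change; set of 5 is {0, 5, 12, 13}
Step 19: union(1, 10) -> merged; set of 1 now {1, 8, 9, 10, 14}
Set of 14: {1, 8, 9, 10, 14}; 8 is a member.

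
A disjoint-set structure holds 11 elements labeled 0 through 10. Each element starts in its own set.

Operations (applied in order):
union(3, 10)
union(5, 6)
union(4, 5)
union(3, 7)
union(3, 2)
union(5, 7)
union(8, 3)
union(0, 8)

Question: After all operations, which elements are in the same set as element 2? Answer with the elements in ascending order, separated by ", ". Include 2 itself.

Step 1: union(3, 10) -> merged; set of 3 now {3, 10}
Step 2: union(5, 6) -> merged; set of 5 now {5, 6}
Step 3: union(4, 5) -> merged; set of 4 now {4, 5, 6}
Step 4: union(3, 7) -> merged; set of 3 now {3, 7, 10}
Step 5: union(3, 2) -> merged; set of 3 now {2, 3, 7, 10}
Step 6: union(5, 7) -> merged; set of 5 now {2, 3, 4, 5, 6, 7, 10}
Step 7: union(8, 3) -> merged; set of 8 now {2, 3, 4, 5, 6, 7, 8, 10}
Step 8: union(0, 8) -> merged; set of 0 now {0, 2, 3, 4, 5, 6, 7, 8, 10}
Component of 2: {0, 2, 3, 4, 5, 6, 7, 8, 10}

Answer: 0, 2, 3, 4, 5, 6, 7, 8, 10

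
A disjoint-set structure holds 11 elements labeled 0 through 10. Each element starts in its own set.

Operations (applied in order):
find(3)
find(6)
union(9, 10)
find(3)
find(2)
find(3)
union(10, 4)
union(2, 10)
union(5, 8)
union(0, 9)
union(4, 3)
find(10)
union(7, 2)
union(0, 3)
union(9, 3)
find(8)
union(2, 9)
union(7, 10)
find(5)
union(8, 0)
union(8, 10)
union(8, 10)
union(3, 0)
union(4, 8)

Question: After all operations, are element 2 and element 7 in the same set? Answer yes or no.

Answer: yes

Derivation:
Step 1: find(3) -> no change; set of 3 is {3}
Step 2: find(6) -> no change; set of 6 is {6}
Step 3: union(9, 10) -> merged; set of 9 now {9, 10}
Step 4: find(3) -> no change; set of 3 is {3}
Step 5: find(2) -> no change; set of 2 is {2}
Step 6: find(3) -> no change; set of 3 is {3}
Step 7: union(10, 4) -> merged; set of 10 now {4, 9, 10}
Step 8: union(2, 10) -> merged; set of 2 now {2, 4, 9, 10}
Step 9: union(5, 8) -> merged; set of 5 now {5, 8}
Step 10: union(0, 9) -> merged; set of 0 now {0, 2, 4, 9, 10}
Step 11: union(4, 3) -> merged; set of 4 now {0, 2, 3, 4, 9, 10}
Step 12: find(10) -> no change; set of 10 is {0, 2, 3, 4, 9, 10}
Step 13: union(7, 2) -> merged; set of 7 now {0, 2, 3, 4, 7, 9, 10}
Step 14: union(0, 3) -> already same set; set of 0 now {0, 2, 3, 4, 7, 9, 10}
Step 15: union(9, 3) -> already same set; set of 9 now {0, 2, 3, 4, 7, 9, 10}
Step 16: find(8) -> no change; set of 8 is {5, 8}
Step 17: union(2, 9) -> already same set; set of 2 now {0, 2, 3, 4, 7, 9, 10}
Step 18: union(7, 10) -> already same set; set of 7 now {0, 2, 3, 4, 7, 9, 10}
Step 19: find(5) -> no change; set of 5 is {5, 8}
Step 20: union(8, 0) -> merged; set of 8 now {0, 2, 3, 4, 5, 7, 8, 9, 10}
Step 21: union(8, 10) -> already same set; set of 8 now {0, 2, 3, 4, 5, 7, 8, 9, 10}
Step 22: union(8, 10) -> already same set; set of 8 now {0, 2, 3, 4, 5, 7, 8, 9, 10}
Step 23: union(3, 0) -> already same set; set of 3 now {0, 2, 3, 4, 5, 7, 8, 9, 10}
Step 24: union(4, 8) -> already same set; set of 4 now {0, 2, 3, 4, 5, 7, 8, 9, 10}
Set of 2: {0, 2, 3, 4, 5, 7, 8, 9, 10}; 7 is a member.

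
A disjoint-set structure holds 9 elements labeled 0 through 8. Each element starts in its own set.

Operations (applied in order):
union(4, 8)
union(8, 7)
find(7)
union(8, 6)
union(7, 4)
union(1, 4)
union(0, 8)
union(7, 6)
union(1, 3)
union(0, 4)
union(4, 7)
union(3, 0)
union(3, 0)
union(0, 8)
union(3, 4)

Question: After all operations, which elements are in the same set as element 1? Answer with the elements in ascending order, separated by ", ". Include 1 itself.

Answer: 0, 1, 3, 4, 6, 7, 8

Derivation:
Step 1: union(4, 8) -> merged; set of 4 now {4, 8}
Step 2: union(8, 7) -> merged; set of 8 now {4, 7, 8}
Step 3: find(7) -> no change; set of 7 is {4, 7, 8}
Step 4: union(8, 6) -> merged; set of 8 now {4, 6, 7, 8}
Step 5: union(7, 4) -> already same set; set of 7 now {4, 6, 7, 8}
Step 6: union(1, 4) -> merged; set of 1 now {1, 4, 6, 7, 8}
Step 7: union(0, 8) -> merged; set of 0 now {0, 1, 4, 6, 7, 8}
Step 8: union(7, 6) -> already same set; set of 7 now {0, 1, 4, 6, 7, 8}
Step 9: union(1, 3) -> merged; set of 1 now {0, 1, 3, 4, 6, 7, 8}
Step 10: union(0, 4) -> already same set; set of 0 now {0, 1, 3, 4, 6, 7, 8}
Step 11: union(4, 7) -> already same set; set of 4 now {0, 1, 3, 4, 6, 7, 8}
Step 12: union(3, 0) -> already same set; set of 3 now {0, 1, 3, 4, 6, 7, 8}
Step 13: union(3, 0) -> already same set; set of 3 now {0, 1, 3, 4, 6, 7, 8}
Step 14: union(0, 8) -> already same set; set of 0 now {0, 1, 3, 4, 6, 7, 8}
Step 15: union(3, 4) -> already same set; set of 3 now {0, 1, 3, 4, 6, 7, 8}
Component of 1: {0, 1, 3, 4, 6, 7, 8}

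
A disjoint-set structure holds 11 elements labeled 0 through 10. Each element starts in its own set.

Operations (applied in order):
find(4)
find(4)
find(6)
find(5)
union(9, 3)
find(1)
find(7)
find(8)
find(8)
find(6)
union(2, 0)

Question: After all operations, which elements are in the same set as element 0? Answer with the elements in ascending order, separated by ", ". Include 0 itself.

Answer: 0, 2

Derivation:
Step 1: find(4) -> no change; set of 4 is {4}
Step 2: find(4) -> no change; set of 4 is {4}
Step 3: find(6) -> no change; set of 6 is {6}
Step 4: find(5) -> no change; set of 5 is {5}
Step 5: union(9, 3) -> merged; set of 9 now {3, 9}
Step 6: find(1) -> no change; set of 1 is {1}
Step 7: find(7) -> no change; set of 7 is {7}
Step 8: find(8) -> no change; set of 8 is {8}
Step 9: find(8) -> no change; set of 8 is {8}
Step 10: find(6) -> no change; set of 6 is {6}
Step 11: union(2, 0) -> merged; set of 2 now {0, 2}
Component of 0: {0, 2}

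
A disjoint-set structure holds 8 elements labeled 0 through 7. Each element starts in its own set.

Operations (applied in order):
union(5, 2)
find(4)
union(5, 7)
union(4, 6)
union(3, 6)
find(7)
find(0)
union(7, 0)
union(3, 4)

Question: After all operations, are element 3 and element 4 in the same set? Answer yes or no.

Answer: yes

Derivation:
Step 1: union(5, 2) -> merged; set of 5 now {2, 5}
Step 2: find(4) -> no change; set of 4 is {4}
Step 3: union(5, 7) -> merged; set of 5 now {2, 5, 7}
Step 4: union(4, 6) -> merged; set of 4 now {4, 6}
Step 5: union(3, 6) -> merged; set of 3 now {3, 4, 6}
Step 6: find(7) -> no change; set of 7 is {2, 5, 7}
Step 7: find(0) -> no change; set of 0 is {0}
Step 8: union(7, 0) -> merged; set of 7 now {0, 2, 5, 7}
Step 9: union(3, 4) -> already same set; set of 3 now {3, 4, 6}
Set of 3: {3, 4, 6}; 4 is a member.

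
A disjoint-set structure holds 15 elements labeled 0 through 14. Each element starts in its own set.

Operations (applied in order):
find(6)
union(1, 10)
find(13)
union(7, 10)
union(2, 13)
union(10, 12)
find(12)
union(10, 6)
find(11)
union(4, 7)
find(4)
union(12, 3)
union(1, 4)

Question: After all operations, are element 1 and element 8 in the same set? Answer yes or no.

Answer: no

Derivation:
Step 1: find(6) -> no change; set of 6 is {6}
Step 2: union(1, 10) -> merged; set of 1 now {1, 10}
Step 3: find(13) -> no change; set of 13 is {13}
Step 4: union(7, 10) -> merged; set of 7 now {1, 7, 10}
Step 5: union(2, 13) -> merged; set of 2 now {2, 13}
Step 6: union(10, 12) -> merged; set of 10 now {1, 7, 10, 12}
Step 7: find(12) -> no change; set of 12 is {1, 7, 10, 12}
Step 8: union(10, 6) -> merged; set of 10 now {1, 6, 7, 10, 12}
Step 9: find(11) -> no change; set of 11 is {11}
Step 10: union(4, 7) -> merged; set of 4 now {1, 4, 6, 7, 10, 12}
Step 11: find(4) -> no change; set of 4 is {1, 4, 6, 7, 10, 12}
Step 12: union(12, 3) -> merged; set of 12 now {1, 3, 4, 6, 7, 10, 12}
Step 13: union(1, 4) -> already same set; set of 1 now {1, 3, 4, 6, 7, 10, 12}
Set of 1: {1, 3, 4, 6, 7, 10, 12}; 8 is not a member.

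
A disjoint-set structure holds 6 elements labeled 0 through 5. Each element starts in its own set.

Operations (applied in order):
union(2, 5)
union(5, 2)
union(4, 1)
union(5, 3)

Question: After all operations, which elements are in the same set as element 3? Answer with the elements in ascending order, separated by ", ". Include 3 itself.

Step 1: union(2, 5) -> merged; set of 2 now {2, 5}
Step 2: union(5, 2) -> already same set; set of 5 now {2, 5}
Step 3: union(4, 1) -> merged; set of 4 now {1, 4}
Step 4: union(5, 3) -> merged; set of 5 now {2, 3, 5}
Component of 3: {2, 3, 5}

Answer: 2, 3, 5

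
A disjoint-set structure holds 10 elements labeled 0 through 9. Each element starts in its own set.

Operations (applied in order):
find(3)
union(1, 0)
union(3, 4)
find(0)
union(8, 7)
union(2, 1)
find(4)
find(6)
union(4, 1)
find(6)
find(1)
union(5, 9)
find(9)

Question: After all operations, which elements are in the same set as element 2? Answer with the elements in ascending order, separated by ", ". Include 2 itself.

Step 1: find(3) -> no change; set of 3 is {3}
Step 2: union(1, 0) -> merged; set of 1 now {0, 1}
Step 3: union(3, 4) -> merged; set of 3 now {3, 4}
Step 4: find(0) -> no change; set of 0 is {0, 1}
Step 5: union(8, 7) -> merged; set of 8 now {7, 8}
Step 6: union(2, 1) -> merged; set of 2 now {0, 1, 2}
Step 7: find(4) -> no change; set of 4 is {3, 4}
Step 8: find(6) -> no change; set of 6 is {6}
Step 9: union(4, 1) -> merged; set of 4 now {0, 1, 2, 3, 4}
Step 10: find(6) -> no change; set of 6 is {6}
Step 11: find(1) -> no change; set of 1 is {0, 1, 2, 3, 4}
Step 12: union(5, 9) -> merged; set of 5 now {5, 9}
Step 13: find(9) -> no change; set of 9 is {5, 9}
Component of 2: {0, 1, 2, 3, 4}

Answer: 0, 1, 2, 3, 4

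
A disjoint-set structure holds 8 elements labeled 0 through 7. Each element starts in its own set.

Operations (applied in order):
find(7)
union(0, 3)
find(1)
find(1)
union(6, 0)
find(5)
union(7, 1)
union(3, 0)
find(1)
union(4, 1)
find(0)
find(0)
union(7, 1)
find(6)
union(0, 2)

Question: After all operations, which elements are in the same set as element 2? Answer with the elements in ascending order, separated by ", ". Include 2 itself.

Answer: 0, 2, 3, 6

Derivation:
Step 1: find(7) -> no change; set of 7 is {7}
Step 2: union(0, 3) -> merged; set of 0 now {0, 3}
Step 3: find(1) -> no change; set of 1 is {1}
Step 4: find(1) -> no change; set of 1 is {1}
Step 5: union(6, 0) -> merged; set of 6 now {0, 3, 6}
Step 6: find(5) -> no change; set of 5 is {5}
Step 7: union(7, 1) -> merged; set of 7 now {1, 7}
Step 8: union(3, 0) -> already same set; set of 3 now {0, 3, 6}
Step 9: find(1) -> no change; set of 1 is {1, 7}
Step 10: union(4, 1) -> merged; set of 4 now {1, 4, 7}
Step 11: find(0) -> no change; set of 0 is {0, 3, 6}
Step 12: find(0) -> no change; set of 0 is {0, 3, 6}
Step 13: union(7, 1) -> already same set; set of 7 now {1, 4, 7}
Step 14: find(6) -> no change; set of 6 is {0, 3, 6}
Step 15: union(0, 2) -> merged; set of 0 now {0, 2, 3, 6}
Component of 2: {0, 2, 3, 6}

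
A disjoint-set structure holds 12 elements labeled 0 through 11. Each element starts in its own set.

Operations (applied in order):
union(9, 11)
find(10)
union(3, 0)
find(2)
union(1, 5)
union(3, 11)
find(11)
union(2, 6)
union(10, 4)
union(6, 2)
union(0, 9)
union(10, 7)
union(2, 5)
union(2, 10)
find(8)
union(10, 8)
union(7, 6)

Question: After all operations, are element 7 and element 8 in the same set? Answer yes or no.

Step 1: union(9, 11) -> merged; set of 9 now {9, 11}
Step 2: find(10) -> no change; set of 10 is {10}
Step 3: union(3, 0) -> merged; set of 3 now {0, 3}
Step 4: find(2) -> no change; set of 2 is {2}
Step 5: union(1, 5) -> merged; set of 1 now {1, 5}
Step 6: union(3, 11) -> merged; set of 3 now {0, 3, 9, 11}
Step 7: find(11) -> no change; set of 11 is {0, 3, 9, 11}
Step 8: union(2, 6) -> merged; set of 2 now {2, 6}
Step 9: union(10, 4) -> merged; set of 10 now {4, 10}
Step 10: union(6, 2) -> already same set; set of 6 now {2, 6}
Step 11: union(0, 9) -> already same set; set of 0 now {0, 3, 9, 11}
Step 12: union(10, 7) -> merged; set of 10 now {4, 7, 10}
Step 13: union(2, 5) -> merged; set of 2 now {1, 2, 5, 6}
Step 14: union(2, 10) -> merged; set of 2 now {1, 2, 4, 5, 6, 7, 10}
Step 15: find(8) -> no change; set of 8 is {8}
Step 16: union(10, 8) -> merged; set of 10 now {1, 2, 4, 5, 6, 7, 8, 10}
Step 17: union(7, 6) -> already same set; set of 7 now {1, 2, 4, 5, 6, 7, 8, 10}
Set of 7: {1, 2, 4, 5, 6, 7, 8, 10}; 8 is a member.

Answer: yes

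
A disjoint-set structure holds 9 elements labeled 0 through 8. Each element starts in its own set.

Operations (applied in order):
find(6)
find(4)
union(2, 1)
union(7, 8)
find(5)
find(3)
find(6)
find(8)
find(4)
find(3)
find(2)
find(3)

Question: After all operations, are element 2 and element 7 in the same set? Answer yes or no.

Answer: no

Derivation:
Step 1: find(6) -> no change; set of 6 is {6}
Step 2: find(4) -> no change; set of 4 is {4}
Step 3: union(2, 1) -> merged; set of 2 now {1, 2}
Step 4: union(7, 8) -> merged; set of 7 now {7, 8}
Step 5: find(5) -> no change; set of 5 is {5}
Step 6: find(3) -> no change; set of 3 is {3}
Step 7: find(6) -> no change; set of 6 is {6}
Step 8: find(8) -> no change; set of 8 is {7, 8}
Step 9: find(4) -> no change; set of 4 is {4}
Step 10: find(3) -> no change; set of 3 is {3}
Step 11: find(2) -> no change; set of 2 is {1, 2}
Step 12: find(3) -> no change; set of 3 is {3}
Set of 2: {1, 2}; 7 is not a member.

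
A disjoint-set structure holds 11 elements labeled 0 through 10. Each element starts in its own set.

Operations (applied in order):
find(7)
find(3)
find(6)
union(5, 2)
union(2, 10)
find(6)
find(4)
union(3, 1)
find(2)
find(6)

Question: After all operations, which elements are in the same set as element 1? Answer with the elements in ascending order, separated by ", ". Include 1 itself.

Step 1: find(7) -> no change; set of 7 is {7}
Step 2: find(3) -> no change; set of 3 is {3}
Step 3: find(6) -> no change; set of 6 is {6}
Step 4: union(5, 2) -> merged; set of 5 now {2, 5}
Step 5: union(2, 10) -> merged; set of 2 now {2, 5, 10}
Step 6: find(6) -> no change; set of 6 is {6}
Step 7: find(4) -> no change; set of 4 is {4}
Step 8: union(3, 1) -> merged; set of 3 now {1, 3}
Step 9: find(2) -> no change; set of 2 is {2, 5, 10}
Step 10: find(6) -> no change; set of 6 is {6}
Component of 1: {1, 3}

Answer: 1, 3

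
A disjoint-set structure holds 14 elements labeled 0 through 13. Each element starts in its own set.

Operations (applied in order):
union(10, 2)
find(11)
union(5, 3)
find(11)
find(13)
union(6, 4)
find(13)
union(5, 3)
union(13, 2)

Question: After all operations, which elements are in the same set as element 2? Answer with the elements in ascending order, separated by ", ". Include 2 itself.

Answer: 2, 10, 13

Derivation:
Step 1: union(10, 2) -> merged; set of 10 now {2, 10}
Step 2: find(11) -> no change; set of 11 is {11}
Step 3: union(5, 3) -> merged; set of 5 now {3, 5}
Step 4: find(11) -> no change; set of 11 is {11}
Step 5: find(13) -> no change; set of 13 is {13}
Step 6: union(6, 4) -> merged; set of 6 now {4, 6}
Step 7: find(13) -> no change; set of 13 is {13}
Step 8: union(5, 3) -> already same set; set of 5 now {3, 5}
Step 9: union(13, 2) -> merged; set of 13 now {2, 10, 13}
Component of 2: {2, 10, 13}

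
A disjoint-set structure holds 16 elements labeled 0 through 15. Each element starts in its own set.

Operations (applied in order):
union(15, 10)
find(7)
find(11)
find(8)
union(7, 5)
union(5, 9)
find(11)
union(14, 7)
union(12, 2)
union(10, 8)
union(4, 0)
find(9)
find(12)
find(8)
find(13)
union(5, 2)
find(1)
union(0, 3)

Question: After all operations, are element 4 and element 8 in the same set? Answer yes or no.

Step 1: union(15, 10) -> merged; set of 15 now {10, 15}
Step 2: find(7) -> no change; set of 7 is {7}
Step 3: find(11) -> no change; set of 11 is {11}
Step 4: find(8) -> no change; set of 8 is {8}
Step 5: union(7, 5) -> merged; set of 7 now {5, 7}
Step 6: union(5, 9) -> merged; set of 5 now {5, 7, 9}
Step 7: find(11) -> no change; set of 11 is {11}
Step 8: union(14, 7) -> merged; set of 14 now {5, 7, 9, 14}
Step 9: union(12, 2) -> merged; set of 12 now {2, 12}
Step 10: union(10, 8) -> merged; set of 10 now {8, 10, 15}
Step 11: union(4, 0) -> merged; set of 4 now {0, 4}
Step 12: find(9) -> no change; set of 9 is {5, 7, 9, 14}
Step 13: find(12) -> no change; set of 12 is {2, 12}
Step 14: find(8) -> no change; set of 8 is {8, 10, 15}
Step 15: find(13) -> no change; set of 13 is {13}
Step 16: union(5, 2) -> merged; set of 5 now {2, 5, 7, 9, 12, 14}
Step 17: find(1) -> no change; set of 1 is {1}
Step 18: union(0, 3) -> merged; set of 0 now {0, 3, 4}
Set of 4: {0, 3, 4}; 8 is not a member.

Answer: no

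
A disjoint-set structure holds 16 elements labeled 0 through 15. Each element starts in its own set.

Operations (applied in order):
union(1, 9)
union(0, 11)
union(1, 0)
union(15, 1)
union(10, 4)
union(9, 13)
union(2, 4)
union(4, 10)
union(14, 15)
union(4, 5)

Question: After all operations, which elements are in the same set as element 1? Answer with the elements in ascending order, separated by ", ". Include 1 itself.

Step 1: union(1, 9) -> merged; set of 1 now {1, 9}
Step 2: union(0, 11) -> merged; set of 0 now {0, 11}
Step 3: union(1, 0) -> merged; set of 1 now {0, 1, 9, 11}
Step 4: union(15, 1) -> merged; set of 15 now {0, 1, 9, 11, 15}
Step 5: union(10, 4) -> merged; set of 10 now {4, 10}
Step 6: union(9, 13) -> merged; set of 9 now {0, 1, 9, 11, 13, 15}
Step 7: union(2, 4) -> merged; set of 2 now {2, 4, 10}
Step 8: union(4, 10) -> already same set; set of 4 now {2, 4, 10}
Step 9: union(14, 15) -> merged; set of 14 now {0, 1, 9, 11, 13, 14, 15}
Step 10: union(4, 5) -> merged; set of 4 now {2, 4, 5, 10}
Component of 1: {0, 1, 9, 11, 13, 14, 15}

Answer: 0, 1, 9, 11, 13, 14, 15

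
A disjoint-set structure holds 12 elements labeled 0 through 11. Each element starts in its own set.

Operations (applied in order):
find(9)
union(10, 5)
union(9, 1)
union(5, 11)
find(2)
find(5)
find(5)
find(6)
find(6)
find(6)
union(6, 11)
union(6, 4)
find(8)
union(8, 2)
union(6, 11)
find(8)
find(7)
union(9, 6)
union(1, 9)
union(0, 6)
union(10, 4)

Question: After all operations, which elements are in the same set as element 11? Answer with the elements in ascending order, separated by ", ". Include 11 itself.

Answer: 0, 1, 4, 5, 6, 9, 10, 11

Derivation:
Step 1: find(9) -> no change; set of 9 is {9}
Step 2: union(10, 5) -> merged; set of 10 now {5, 10}
Step 3: union(9, 1) -> merged; set of 9 now {1, 9}
Step 4: union(5, 11) -> merged; set of 5 now {5, 10, 11}
Step 5: find(2) -> no change; set of 2 is {2}
Step 6: find(5) -> no change; set of 5 is {5, 10, 11}
Step 7: find(5) -> no change; set of 5 is {5, 10, 11}
Step 8: find(6) -> no change; set of 6 is {6}
Step 9: find(6) -> no change; set of 6 is {6}
Step 10: find(6) -> no change; set of 6 is {6}
Step 11: union(6, 11) -> merged; set of 6 now {5, 6, 10, 11}
Step 12: union(6, 4) -> merged; set of 6 now {4, 5, 6, 10, 11}
Step 13: find(8) -> no change; set of 8 is {8}
Step 14: union(8, 2) -> merged; set of 8 now {2, 8}
Step 15: union(6, 11) -> already same set; set of 6 now {4, 5, 6, 10, 11}
Step 16: find(8) -> no change; set of 8 is {2, 8}
Step 17: find(7) -> no change; set of 7 is {7}
Step 18: union(9, 6) -> merged; set of 9 now {1, 4, 5, 6, 9, 10, 11}
Step 19: union(1, 9) -> already same set; set of 1 now {1, 4, 5, 6, 9, 10, 11}
Step 20: union(0, 6) -> merged; set of 0 now {0, 1, 4, 5, 6, 9, 10, 11}
Step 21: union(10, 4) -> already same set; set of 10 now {0, 1, 4, 5, 6, 9, 10, 11}
Component of 11: {0, 1, 4, 5, 6, 9, 10, 11}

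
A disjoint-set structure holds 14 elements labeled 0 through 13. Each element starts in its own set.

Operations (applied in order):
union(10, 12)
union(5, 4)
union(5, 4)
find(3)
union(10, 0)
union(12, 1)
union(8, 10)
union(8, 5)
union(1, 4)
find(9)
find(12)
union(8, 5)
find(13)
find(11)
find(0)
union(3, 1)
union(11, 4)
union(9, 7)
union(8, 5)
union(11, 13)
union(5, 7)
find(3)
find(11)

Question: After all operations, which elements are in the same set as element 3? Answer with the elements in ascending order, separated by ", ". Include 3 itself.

Answer: 0, 1, 3, 4, 5, 7, 8, 9, 10, 11, 12, 13

Derivation:
Step 1: union(10, 12) -> merged; set of 10 now {10, 12}
Step 2: union(5, 4) -> merged; set of 5 now {4, 5}
Step 3: union(5, 4) -> already same set; set of 5 now {4, 5}
Step 4: find(3) -> no change; set of 3 is {3}
Step 5: union(10, 0) -> merged; set of 10 now {0, 10, 12}
Step 6: union(12, 1) -> merged; set of 12 now {0, 1, 10, 12}
Step 7: union(8, 10) -> merged; set of 8 now {0, 1, 8, 10, 12}
Step 8: union(8, 5) -> merged; set of 8 now {0, 1, 4, 5, 8, 10, 12}
Step 9: union(1, 4) -> already same set; set of 1 now {0, 1, 4, 5, 8, 10, 12}
Step 10: find(9) -> no change; set of 9 is {9}
Step 11: find(12) -> no change; set of 12 is {0, 1, 4, 5, 8, 10, 12}
Step 12: union(8, 5) -> already same set; set of 8 now {0, 1, 4, 5, 8, 10, 12}
Step 13: find(13) -> no change; set of 13 is {13}
Step 14: find(11) -> no change; set of 11 is {11}
Step 15: find(0) -> no change; set of 0 is {0, 1, 4, 5, 8, 10, 12}
Step 16: union(3, 1) -> merged; set of 3 now {0, 1, 3, 4, 5, 8, 10, 12}
Step 17: union(11, 4) -> merged; set of 11 now {0, 1, 3, 4, 5, 8, 10, 11, 12}
Step 18: union(9, 7) -> merged; set of 9 now {7, 9}
Step 19: union(8, 5) -> already same set; set of 8 now {0, 1, 3, 4, 5, 8, 10, 11, 12}
Step 20: union(11, 13) -> merged; set of 11 now {0, 1, 3, 4, 5, 8, 10, 11, 12, 13}
Step 21: union(5, 7) -> merged; set of 5 now {0, 1, 3, 4, 5, 7, 8, 9, 10, 11, 12, 13}
Step 22: find(3) -> no change; set of 3 is {0, 1, 3, 4, 5, 7, 8, 9, 10, 11, 12, 13}
Step 23: find(11) -> no change; set of 11 is {0, 1, 3, 4, 5, 7, 8, 9, 10, 11, 12, 13}
Component of 3: {0, 1, 3, 4, 5, 7, 8, 9, 10, 11, 12, 13}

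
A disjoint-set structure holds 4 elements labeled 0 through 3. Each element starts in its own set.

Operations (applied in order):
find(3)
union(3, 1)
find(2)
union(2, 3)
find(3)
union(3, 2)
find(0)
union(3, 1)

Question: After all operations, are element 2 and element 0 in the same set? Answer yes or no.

Step 1: find(3) -> no change; set of 3 is {3}
Step 2: union(3, 1) -> merged; set of 3 now {1, 3}
Step 3: find(2) -> no change; set of 2 is {2}
Step 4: union(2, 3) -> merged; set of 2 now {1, 2, 3}
Step 5: find(3) -> no change; set of 3 is {1, 2, 3}
Step 6: union(3, 2) -> already same set; set of 3 now {1, 2, 3}
Step 7: find(0) -> no change; set of 0 is {0}
Step 8: union(3, 1) -> already same set; set of 3 now {1, 2, 3}
Set of 2: {1, 2, 3}; 0 is not a member.

Answer: no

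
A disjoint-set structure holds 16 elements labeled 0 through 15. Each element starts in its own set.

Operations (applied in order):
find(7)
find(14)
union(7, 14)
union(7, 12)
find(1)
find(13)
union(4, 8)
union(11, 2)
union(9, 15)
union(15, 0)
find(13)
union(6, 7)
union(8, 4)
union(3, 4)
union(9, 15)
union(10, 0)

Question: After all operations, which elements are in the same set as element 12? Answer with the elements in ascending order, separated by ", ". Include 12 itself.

Step 1: find(7) -> no change; set of 7 is {7}
Step 2: find(14) -> no change; set of 14 is {14}
Step 3: union(7, 14) -> merged; set of 7 now {7, 14}
Step 4: union(7, 12) -> merged; set of 7 now {7, 12, 14}
Step 5: find(1) -> no change; set of 1 is {1}
Step 6: find(13) -> no change; set of 13 is {13}
Step 7: union(4, 8) -> merged; set of 4 now {4, 8}
Step 8: union(11, 2) -> merged; set of 11 now {2, 11}
Step 9: union(9, 15) -> merged; set of 9 now {9, 15}
Step 10: union(15, 0) -> merged; set of 15 now {0, 9, 15}
Step 11: find(13) -> no change; set of 13 is {13}
Step 12: union(6, 7) -> merged; set of 6 now {6, 7, 12, 14}
Step 13: union(8, 4) -> already same set; set of 8 now {4, 8}
Step 14: union(3, 4) -> merged; set of 3 now {3, 4, 8}
Step 15: union(9, 15) -> already same set; set of 9 now {0, 9, 15}
Step 16: union(10, 0) -> merged; set of 10 now {0, 9, 10, 15}
Component of 12: {6, 7, 12, 14}

Answer: 6, 7, 12, 14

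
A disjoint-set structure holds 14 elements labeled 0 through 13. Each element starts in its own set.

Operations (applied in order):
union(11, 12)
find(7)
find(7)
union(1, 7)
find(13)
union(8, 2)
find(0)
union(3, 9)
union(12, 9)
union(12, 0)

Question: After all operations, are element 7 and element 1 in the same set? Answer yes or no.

Answer: yes

Derivation:
Step 1: union(11, 12) -> merged; set of 11 now {11, 12}
Step 2: find(7) -> no change; set of 7 is {7}
Step 3: find(7) -> no change; set of 7 is {7}
Step 4: union(1, 7) -> merged; set of 1 now {1, 7}
Step 5: find(13) -> no change; set of 13 is {13}
Step 6: union(8, 2) -> merged; set of 8 now {2, 8}
Step 7: find(0) -> no change; set of 0 is {0}
Step 8: union(3, 9) -> merged; set of 3 now {3, 9}
Step 9: union(12, 9) -> merged; set of 12 now {3, 9, 11, 12}
Step 10: union(12, 0) -> merged; set of 12 now {0, 3, 9, 11, 12}
Set of 7: {1, 7}; 1 is a member.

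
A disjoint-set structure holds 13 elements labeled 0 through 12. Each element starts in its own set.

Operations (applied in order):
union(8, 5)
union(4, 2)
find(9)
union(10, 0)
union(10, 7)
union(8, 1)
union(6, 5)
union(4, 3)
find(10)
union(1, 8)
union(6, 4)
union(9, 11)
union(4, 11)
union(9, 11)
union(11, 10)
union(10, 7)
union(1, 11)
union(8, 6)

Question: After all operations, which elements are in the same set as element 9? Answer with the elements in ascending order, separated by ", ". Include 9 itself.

Answer: 0, 1, 2, 3, 4, 5, 6, 7, 8, 9, 10, 11

Derivation:
Step 1: union(8, 5) -> merged; set of 8 now {5, 8}
Step 2: union(4, 2) -> merged; set of 4 now {2, 4}
Step 3: find(9) -> no change; set of 9 is {9}
Step 4: union(10, 0) -> merged; set of 10 now {0, 10}
Step 5: union(10, 7) -> merged; set of 10 now {0, 7, 10}
Step 6: union(8, 1) -> merged; set of 8 now {1, 5, 8}
Step 7: union(6, 5) -> merged; set of 6 now {1, 5, 6, 8}
Step 8: union(4, 3) -> merged; set of 4 now {2, 3, 4}
Step 9: find(10) -> no change; set of 10 is {0, 7, 10}
Step 10: union(1, 8) -> already same set; set of 1 now {1, 5, 6, 8}
Step 11: union(6, 4) -> merged; set of 6 now {1, 2, 3, 4, 5, 6, 8}
Step 12: union(9, 11) -> merged; set of 9 now {9, 11}
Step 13: union(4, 11) -> merged; set of 4 now {1, 2, 3, 4, 5, 6, 8, 9, 11}
Step 14: union(9, 11) -> already same set; set of 9 now {1, 2, 3, 4, 5, 6, 8, 9, 11}
Step 15: union(11, 10) -> merged; set of 11 now {0, 1, 2, 3, 4, 5, 6, 7, 8, 9, 10, 11}
Step 16: union(10, 7) -> already same set; set of 10 now {0, 1, 2, 3, 4, 5, 6, 7, 8, 9, 10, 11}
Step 17: union(1, 11) -> already same set; set of 1 now {0, 1, 2, 3, 4, 5, 6, 7, 8, 9, 10, 11}
Step 18: union(8, 6) -> already same set; set of 8 now {0, 1, 2, 3, 4, 5, 6, 7, 8, 9, 10, 11}
Component of 9: {0, 1, 2, 3, 4, 5, 6, 7, 8, 9, 10, 11}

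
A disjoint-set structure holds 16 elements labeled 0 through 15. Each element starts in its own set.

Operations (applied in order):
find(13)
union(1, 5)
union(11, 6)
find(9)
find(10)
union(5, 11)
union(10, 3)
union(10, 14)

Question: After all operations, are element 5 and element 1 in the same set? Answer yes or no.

Answer: yes

Derivation:
Step 1: find(13) -> no change; set of 13 is {13}
Step 2: union(1, 5) -> merged; set of 1 now {1, 5}
Step 3: union(11, 6) -> merged; set of 11 now {6, 11}
Step 4: find(9) -> no change; set of 9 is {9}
Step 5: find(10) -> no change; set of 10 is {10}
Step 6: union(5, 11) -> merged; set of 5 now {1, 5, 6, 11}
Step 7: union(10, 3) -> merged; set of 10 now {3, 10}
Step 8: union(10, 14) -> merged; set of 10 now {3, 10, 14}
Set of 5: {1, 5, 6, 11}; 1 is a member.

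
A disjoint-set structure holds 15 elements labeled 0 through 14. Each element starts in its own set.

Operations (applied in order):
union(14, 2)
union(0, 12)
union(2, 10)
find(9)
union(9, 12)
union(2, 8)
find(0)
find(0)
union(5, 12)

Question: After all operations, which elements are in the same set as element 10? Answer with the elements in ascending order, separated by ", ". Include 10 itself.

Step 1: union(14, 2) -> merged; set of 14 now {2, 14}
Step 2: union(0, 12) -> merged; set of 0 now {0, 12}
Step 3: union(2, 10) -> merged; set of 2 now {2, 10, 14}
Step 4: find(9) -> no change; set of 9 is {9}
Step 5: union(9, 12) -> merged; set of 9 now {0, 9, 12}
Step 6: union(2, 8) -> merged; set of 2 now {2, 8, 10, 14}
Step 7: find(0) -> no change; set of 0 is {0, 9, 12}
Step 8: find(0) -> no change; set of 0 is {0, 9, 12}
Step 9: union(5, 12) -> merged; set of 5 now {0, 5, 9, 12}
Component of 10: {2, 8, 10, 14}

Answer: 2, 8, 10, 14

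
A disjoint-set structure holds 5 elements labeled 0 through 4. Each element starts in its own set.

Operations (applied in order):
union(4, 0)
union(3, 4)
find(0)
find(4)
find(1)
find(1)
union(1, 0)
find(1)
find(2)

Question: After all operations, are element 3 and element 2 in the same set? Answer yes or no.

Answer: no

Derivation:
Step 1: union(4, 0) -> merged; set of 4 now {0, 4}
Step 2: union(3, 4) -> merged; set of 3 now {0, 3, 4}
Step 3: find(0) -> no change; set of 0 is {0, 3, 4}
Step 4: find(4) -> no change; set of 4 is {0, 3, 4}
Step 5: find(1) -> no change; set of 1 is {1}
Step 6: find(1) -> no change; set of 1 is {1}
Step 7: union(1, 0) -> merged; set of 1 now {0, 1, 3, 4}
Step 8: find(1) -> no change; set of 1 is {0, 1, 3, 4}
Step 9: find(2) -> no change; set of 2 is {2}
Set of 3: {0, 1, 3, 4}; 2 is not a member.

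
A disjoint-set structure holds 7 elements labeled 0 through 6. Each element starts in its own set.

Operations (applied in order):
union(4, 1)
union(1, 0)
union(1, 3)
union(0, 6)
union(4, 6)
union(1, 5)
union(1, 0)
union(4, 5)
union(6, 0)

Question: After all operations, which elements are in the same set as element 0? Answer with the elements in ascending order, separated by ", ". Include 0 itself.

Step 1: union(4, 1) -> merged; set of 4 now {1, 4}
Step 2: union(1, 0) -> merged; set of 1 now {0, 1, 4}
Step 3: union(1, 3) -> merged; set of 1 now {0, 1, 3, 4}
Step 4: union(0, 6) -> merged; set of 0 now {0, 1, 3, 4, 6}
Step 5: union(4, 6) -> already same set; set of 4 now {0, 1, 3, 4, 6}
Step 6: union(1, 5) -> merged; set of 1 now {0, 1, 3, 4, 5, 6}
Step 7: union(1, 0) -> already same set; set of 1 now {0, 1, 3, 4, 5, 6}
Step 8: union(4, 5) -> already same set; set of 4 now {0, 1, 3, 4, 5, 6}
Step 9: union(6, 0) -> already same set; set of 6 now {0, 1, 3, 4, 5, 6}
Component of 0: {0, 1, 3, 4, 5, 6}

Answer: 0, 1, 3, 4, 5, 6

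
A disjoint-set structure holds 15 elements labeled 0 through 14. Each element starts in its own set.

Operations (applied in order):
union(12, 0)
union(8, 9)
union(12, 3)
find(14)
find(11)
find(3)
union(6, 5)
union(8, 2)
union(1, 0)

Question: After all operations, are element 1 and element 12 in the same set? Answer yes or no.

Step 1: union(12, 0) -> merged; set of 12 now {0, 12}
Step 2: union(8, 9) -> merged; set of 8 now {8, 9}
Step 3: union(12, 3) -> merged; set of 12 now {0, 3, 12}
Step 4: find(14) -> no change; set of 14 is {14}
Step 5: find(11) -> no change; set of 11 is {11}
Step 6: find(3) -> no change; set of 3 is {0, 3, 12}
Step 7: union(6, 5) -> merged; set of 6 now {5, 6}
Step 8: union(8, 2) -> merged; set of 8 now {2, 8, 9}
Step 9: union(1, 0) -> merged; set of 1 now {0, 1, 3, 12}
Set of 1: {0, 1, 3, 12}; 12 is a member.

Answer: yes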